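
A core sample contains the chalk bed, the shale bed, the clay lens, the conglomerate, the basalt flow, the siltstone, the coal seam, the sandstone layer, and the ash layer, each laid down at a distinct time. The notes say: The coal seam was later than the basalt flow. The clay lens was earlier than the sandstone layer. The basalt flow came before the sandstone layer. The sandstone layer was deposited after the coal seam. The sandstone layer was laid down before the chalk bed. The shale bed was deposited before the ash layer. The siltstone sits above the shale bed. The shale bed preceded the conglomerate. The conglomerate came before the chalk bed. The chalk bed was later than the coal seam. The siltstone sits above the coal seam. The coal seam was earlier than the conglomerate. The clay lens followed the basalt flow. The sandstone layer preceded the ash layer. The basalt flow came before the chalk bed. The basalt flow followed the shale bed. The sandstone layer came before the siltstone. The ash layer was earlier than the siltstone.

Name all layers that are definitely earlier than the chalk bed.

Directly stated before the chalk bed: the basalt flow, the coal seam, the conglomerate, and the sandstone layer.
The clay lens reaches the chalk bed via the clay lens → the sandstone layer → the chalk bed.
The shale bed reaches the chalk bed via the shale bed → the basalt flow → the chalk bed.
No chain forces the siltstone (or any of the others) ahead of the chalk bed.

the basalt flow, the clay lens, the coal seam, the conglomerate, the sandstone layer, the shale bed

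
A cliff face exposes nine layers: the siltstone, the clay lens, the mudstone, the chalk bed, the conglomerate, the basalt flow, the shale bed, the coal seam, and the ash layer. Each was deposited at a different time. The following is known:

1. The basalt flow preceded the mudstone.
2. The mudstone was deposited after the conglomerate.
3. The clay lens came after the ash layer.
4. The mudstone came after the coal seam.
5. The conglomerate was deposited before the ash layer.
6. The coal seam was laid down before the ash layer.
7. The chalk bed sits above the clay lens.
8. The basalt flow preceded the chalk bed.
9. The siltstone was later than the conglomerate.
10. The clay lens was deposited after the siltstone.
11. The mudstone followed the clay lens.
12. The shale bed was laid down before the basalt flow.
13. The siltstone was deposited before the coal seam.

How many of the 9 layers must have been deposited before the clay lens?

Directly stated before the clay lens: the ash layer and the siltstone.
The coal seam reaches the clay lens via the coal seam → the ash layer → the clay lens.
The conglomerate reaches the clay lens via the conglomerate → the ash layer → the clay lens.
No chain forces the shale bed (or any of the others) ahead of the clay lens.
That's the ash layer, the coal seam, the conglomerate, and the siltstone — 4 in all.

4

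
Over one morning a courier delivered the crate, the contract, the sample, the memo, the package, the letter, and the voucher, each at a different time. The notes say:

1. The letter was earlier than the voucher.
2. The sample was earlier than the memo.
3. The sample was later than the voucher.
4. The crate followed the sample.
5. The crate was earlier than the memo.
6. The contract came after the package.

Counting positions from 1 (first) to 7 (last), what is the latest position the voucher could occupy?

4

The voucher must come before the crate, the memo, and the sample — 3 items forced after it.
Everything else can be placed before the voucher in some valid order, so the voucher can sit as late as position 7 − 3 = 4.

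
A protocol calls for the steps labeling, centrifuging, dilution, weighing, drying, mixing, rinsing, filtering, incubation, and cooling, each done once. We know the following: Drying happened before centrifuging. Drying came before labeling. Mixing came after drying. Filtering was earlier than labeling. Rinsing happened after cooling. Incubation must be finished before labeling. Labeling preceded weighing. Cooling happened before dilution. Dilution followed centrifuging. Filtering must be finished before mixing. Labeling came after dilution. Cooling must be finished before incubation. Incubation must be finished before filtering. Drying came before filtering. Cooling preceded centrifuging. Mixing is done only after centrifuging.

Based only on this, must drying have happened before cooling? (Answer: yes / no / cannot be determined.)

No chain of stated constraints runs from drying to cooling, and none runs from cooling to drying either.
So the relative order of drying and cooling is not fixed by the given facts.

cannot be determined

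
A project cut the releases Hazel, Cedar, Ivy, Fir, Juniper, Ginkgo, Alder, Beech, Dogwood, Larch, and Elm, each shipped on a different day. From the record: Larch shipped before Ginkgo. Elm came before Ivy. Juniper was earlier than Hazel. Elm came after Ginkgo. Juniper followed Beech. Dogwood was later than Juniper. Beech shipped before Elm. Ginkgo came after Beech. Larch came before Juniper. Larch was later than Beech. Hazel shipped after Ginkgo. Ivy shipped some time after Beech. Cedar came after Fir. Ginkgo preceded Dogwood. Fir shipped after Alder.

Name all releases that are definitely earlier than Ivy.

Directly stated before Ivy: Beech and Elm.
Ginkgo reaches Ivy via Ginkgo → Elm → Ivy.
Larch reaches Ivy via Larch → Ginkgo → Elm → Ivy.

Beech, Elm, Ginkgo, Larch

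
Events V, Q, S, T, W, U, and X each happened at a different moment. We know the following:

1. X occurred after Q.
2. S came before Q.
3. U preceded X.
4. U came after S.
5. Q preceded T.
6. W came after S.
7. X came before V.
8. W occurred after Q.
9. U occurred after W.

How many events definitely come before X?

Directly stated before X: Q and U.
S reaches X via S → Q → X.
W reaches X via W → U → X.
That's Q, S, U, and W — 4 in all.

4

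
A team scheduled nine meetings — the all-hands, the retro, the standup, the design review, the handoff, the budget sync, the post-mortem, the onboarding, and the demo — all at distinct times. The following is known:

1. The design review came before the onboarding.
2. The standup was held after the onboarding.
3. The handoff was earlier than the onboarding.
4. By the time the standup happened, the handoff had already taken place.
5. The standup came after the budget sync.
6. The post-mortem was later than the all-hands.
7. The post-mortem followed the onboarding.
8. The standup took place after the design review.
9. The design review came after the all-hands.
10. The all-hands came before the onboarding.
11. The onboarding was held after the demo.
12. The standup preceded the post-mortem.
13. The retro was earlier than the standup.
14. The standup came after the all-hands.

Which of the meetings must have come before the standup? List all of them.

Directly stated before the standup: the all-hands, the budget sync, the design review, the handoff, the onboarding, and the retro.
The demo reaches the standup via the demo → the onboarding → the standup.
No chain forces the post-mortem ahead of the standup.

the all-hands, the budget sync, the demo, the design review, the handoff, the onboarding, the retro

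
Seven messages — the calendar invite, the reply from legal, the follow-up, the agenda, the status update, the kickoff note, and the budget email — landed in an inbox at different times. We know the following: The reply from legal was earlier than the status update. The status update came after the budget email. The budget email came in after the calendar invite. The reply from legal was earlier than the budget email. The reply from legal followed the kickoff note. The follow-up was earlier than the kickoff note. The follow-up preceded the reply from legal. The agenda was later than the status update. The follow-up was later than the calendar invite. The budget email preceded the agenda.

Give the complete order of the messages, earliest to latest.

the calendar invite, the follow-up, the kickoff note, the reply from legal, the budget email, the status update, the agenda

The constraints fix every adjacent pair, so only one ordering works:
the calendar invite → the follow-up → the kickoff note → the reply from legal → the budget email → the status update → the agenda.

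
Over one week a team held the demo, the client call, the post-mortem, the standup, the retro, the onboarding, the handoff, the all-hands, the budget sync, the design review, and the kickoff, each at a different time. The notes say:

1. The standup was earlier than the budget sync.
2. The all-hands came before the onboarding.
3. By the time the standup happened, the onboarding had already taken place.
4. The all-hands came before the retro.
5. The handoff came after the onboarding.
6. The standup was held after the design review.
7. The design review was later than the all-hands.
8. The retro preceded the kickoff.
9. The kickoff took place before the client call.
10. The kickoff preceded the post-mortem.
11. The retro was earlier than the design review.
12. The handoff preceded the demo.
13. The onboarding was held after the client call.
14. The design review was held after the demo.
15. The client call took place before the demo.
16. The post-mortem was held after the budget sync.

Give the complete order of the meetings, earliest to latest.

The constraints fix every adjacent pair, so only one ordering works:
the all-hands → the retro → the kickoff → the client call → the onboarding → the handoff → the demo → the design review → the standup → the budget sync → the post-mortem.

the all-hands, the retro, the kickoff, the client call, the onboarding, the handoff, the demo, the design review, the standup, the budget sync, the post-mortem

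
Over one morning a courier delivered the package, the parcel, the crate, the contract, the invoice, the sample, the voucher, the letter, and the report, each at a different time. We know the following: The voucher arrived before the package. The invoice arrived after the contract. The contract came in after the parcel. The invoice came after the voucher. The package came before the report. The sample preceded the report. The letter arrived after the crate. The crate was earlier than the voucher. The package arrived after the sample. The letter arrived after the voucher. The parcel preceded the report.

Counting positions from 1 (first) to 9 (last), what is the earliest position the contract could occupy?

2

The parcel must come before the contract — 1 forced predecessor.
Nothing else is forced ahead of the contract, so its earliest slot is position 1 + 1 = 2.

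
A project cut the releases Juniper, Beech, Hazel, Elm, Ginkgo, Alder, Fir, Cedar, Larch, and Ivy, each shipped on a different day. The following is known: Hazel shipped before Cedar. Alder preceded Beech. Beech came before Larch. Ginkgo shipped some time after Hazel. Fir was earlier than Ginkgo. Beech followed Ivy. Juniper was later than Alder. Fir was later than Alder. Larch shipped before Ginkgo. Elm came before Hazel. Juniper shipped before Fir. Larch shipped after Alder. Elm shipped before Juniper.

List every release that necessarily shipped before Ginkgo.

Alder, Beech, Elm, Fir, Hazel, Ivy, Juniper, Larch

Directly stated before Ginkgo: Fir, Hazel, and Larch.
Alder reaches Ginkgo via Alder → Fir → Ginkgo.
Beech reaches Ginkgo via Beech → Larch → Ginkgo.
Elm reaches Ginkgo via Elm → Hazel → Ginkgo.
Likewise Ivy and Juniper each reach Ginkgo by chaining the stated constraints.
No chain forces Cedar ahead of Ginkgo.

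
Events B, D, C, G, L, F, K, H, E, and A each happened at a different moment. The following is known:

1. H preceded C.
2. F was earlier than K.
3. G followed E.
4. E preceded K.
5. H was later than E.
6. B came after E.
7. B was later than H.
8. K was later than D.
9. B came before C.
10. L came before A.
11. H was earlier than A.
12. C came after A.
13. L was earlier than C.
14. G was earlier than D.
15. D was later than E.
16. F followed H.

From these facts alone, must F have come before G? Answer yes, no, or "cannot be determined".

No chain of stated constraints runs from F to G, and none runs from G to F either.
So the relative order of F and G is not fixed by the given facts.

cannot be determined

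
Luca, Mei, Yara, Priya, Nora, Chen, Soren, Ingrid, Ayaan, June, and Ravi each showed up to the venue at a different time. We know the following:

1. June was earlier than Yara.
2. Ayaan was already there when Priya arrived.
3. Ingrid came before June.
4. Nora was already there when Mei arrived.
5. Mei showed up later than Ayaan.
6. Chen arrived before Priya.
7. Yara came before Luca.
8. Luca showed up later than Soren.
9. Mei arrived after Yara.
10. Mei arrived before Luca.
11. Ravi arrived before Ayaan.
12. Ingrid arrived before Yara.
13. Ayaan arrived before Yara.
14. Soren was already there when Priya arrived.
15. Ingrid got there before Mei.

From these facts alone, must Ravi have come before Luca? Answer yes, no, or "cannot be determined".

Chain the constraints: Ravi → Ayaan → Mei → Luca. Each link is directly stated, so Ravi comes before Luca.

yes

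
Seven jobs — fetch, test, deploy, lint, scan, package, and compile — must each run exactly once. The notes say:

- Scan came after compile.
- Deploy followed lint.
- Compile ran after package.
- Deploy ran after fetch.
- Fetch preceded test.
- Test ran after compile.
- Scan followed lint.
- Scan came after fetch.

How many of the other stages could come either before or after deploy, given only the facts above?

Forced before deploy: fetch and lint.
That leaves compile, package, scan, and test with no forced order relative to deploy — 4.

4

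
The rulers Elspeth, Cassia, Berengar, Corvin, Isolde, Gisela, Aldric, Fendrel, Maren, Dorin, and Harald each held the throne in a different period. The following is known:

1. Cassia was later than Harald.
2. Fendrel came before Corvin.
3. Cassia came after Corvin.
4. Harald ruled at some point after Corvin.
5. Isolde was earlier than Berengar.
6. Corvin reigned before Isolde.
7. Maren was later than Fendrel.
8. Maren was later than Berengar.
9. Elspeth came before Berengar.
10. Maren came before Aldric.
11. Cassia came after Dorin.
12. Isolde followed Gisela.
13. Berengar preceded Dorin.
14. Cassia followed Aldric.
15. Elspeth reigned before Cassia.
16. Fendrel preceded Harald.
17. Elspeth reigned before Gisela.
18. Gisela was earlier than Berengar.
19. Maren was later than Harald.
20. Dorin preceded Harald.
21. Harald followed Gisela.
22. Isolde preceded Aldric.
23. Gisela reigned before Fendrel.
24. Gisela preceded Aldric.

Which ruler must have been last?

Every other ruler has a chain of constraints placing them before Cassia, so Cassia is last.

Cassia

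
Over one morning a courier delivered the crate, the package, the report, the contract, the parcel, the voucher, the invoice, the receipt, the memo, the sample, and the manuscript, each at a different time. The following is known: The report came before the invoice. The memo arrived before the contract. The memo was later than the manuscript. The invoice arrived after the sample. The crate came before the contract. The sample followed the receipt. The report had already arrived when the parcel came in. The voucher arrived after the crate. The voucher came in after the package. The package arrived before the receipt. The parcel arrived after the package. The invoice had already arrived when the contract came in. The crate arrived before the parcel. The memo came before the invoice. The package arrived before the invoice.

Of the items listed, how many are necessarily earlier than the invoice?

6

Directly stated before the invoice: the memo, the package, the report, and the sample.
The manuscript reaches the invoice via the manuscript → the memo → the invoice.
The receipt reaches the invoice via the receipt → the sample → the invoice.
That's the manuscript, the memo, the package, the receipt, the report, and the sample — 6 in all.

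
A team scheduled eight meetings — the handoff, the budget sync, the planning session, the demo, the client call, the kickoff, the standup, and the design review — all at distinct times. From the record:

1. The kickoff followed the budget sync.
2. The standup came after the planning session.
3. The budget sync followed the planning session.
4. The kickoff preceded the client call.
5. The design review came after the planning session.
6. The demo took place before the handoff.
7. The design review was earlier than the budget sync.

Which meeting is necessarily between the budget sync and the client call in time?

Tracing the constraints gives the budget sync → the kickoff → the client call, so the kickoff sits after the budget sync and before the client call.
No other meeting is forced both after the budget sync and before the client call.

the kickoff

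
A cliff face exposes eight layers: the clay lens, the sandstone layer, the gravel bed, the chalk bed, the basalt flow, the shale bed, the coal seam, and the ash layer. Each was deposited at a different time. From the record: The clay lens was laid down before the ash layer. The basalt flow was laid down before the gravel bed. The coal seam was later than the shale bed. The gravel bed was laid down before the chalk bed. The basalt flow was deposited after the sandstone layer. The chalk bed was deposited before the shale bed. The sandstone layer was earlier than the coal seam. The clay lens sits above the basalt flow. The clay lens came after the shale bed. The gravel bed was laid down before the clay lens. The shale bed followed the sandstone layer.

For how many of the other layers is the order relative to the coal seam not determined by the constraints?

Forced before the coal seam: the basalt flow, the chalk bed, the gravel bed, the sandstone layer, and the shale bed.
That leaves the ash layer and the clay lens with no forced order relative to the coal seam — 2.

2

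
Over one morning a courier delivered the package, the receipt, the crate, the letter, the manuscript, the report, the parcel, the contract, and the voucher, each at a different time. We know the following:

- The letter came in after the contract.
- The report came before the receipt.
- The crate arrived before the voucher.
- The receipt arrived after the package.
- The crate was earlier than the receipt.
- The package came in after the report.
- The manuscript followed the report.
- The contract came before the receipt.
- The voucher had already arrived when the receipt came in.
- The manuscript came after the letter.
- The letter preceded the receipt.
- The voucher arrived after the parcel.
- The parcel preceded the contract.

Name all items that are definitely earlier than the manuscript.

the contract, the letter, the parcel, the report

Directly stated before the manuscript: the letter and the report.
The contract reaches the manuscript via the contract → the letter → the manuscript.
The parcel reaches the manuscript via the parcel → the contract → the letter → the manuscript.
No chain forces the receipt (or any of the others) ahead of the manuscript.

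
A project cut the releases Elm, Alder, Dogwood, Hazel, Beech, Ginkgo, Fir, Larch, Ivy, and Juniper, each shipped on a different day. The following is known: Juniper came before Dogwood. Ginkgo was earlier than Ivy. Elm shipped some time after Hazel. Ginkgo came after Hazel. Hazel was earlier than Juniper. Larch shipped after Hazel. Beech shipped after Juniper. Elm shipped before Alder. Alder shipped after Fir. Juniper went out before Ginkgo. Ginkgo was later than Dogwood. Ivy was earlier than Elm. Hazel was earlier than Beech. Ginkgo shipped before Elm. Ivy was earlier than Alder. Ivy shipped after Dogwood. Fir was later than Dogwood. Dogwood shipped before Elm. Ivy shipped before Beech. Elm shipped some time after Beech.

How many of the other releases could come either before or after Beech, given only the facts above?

2

Forced before Beech: Dogwood, Ginkgo, Hazel, Ivy, and Juniper; forced after Beech: Alder and Elm.
That leaves Fir and Larch with no forced order relative to Beech — 2.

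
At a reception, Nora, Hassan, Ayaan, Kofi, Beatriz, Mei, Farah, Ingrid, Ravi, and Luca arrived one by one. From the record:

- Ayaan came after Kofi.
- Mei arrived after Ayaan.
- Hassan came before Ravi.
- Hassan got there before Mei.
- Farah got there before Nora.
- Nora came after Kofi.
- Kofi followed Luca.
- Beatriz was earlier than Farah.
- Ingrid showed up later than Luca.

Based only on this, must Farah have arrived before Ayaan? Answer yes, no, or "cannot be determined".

No chain of stated constraints runs from Farah to Ayaan, and none runs from Ayaan to Farah either.
So the relative order of Farah and Ayaan is not fixed by the given facts.

cannot be determined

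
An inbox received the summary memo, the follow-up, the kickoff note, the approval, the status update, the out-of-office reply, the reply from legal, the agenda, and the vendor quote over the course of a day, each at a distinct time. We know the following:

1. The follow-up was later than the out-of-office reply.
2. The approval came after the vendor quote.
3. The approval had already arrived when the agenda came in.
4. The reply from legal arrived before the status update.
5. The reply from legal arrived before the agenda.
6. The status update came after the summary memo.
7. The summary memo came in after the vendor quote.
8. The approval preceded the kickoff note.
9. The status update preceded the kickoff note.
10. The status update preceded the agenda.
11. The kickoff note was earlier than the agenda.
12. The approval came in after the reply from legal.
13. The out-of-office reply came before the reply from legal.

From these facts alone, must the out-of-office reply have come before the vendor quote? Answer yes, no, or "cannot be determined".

cannot be determined

No chain of stated constraints runs from the out-of-office reply to the vendor quote, and none runs from the vendor quote to the out-of-office reply either.
So the relative order of the out-of-office reply and the vendor quote is not fixed by the given facts.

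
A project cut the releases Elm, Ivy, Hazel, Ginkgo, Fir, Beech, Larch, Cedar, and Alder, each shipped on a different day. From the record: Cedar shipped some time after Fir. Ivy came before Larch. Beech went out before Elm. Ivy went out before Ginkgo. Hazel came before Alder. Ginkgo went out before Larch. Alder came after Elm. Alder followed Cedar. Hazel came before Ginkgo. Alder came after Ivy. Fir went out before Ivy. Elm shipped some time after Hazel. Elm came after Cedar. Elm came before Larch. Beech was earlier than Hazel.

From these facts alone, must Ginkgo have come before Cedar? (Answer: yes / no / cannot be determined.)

cannot be determined

No chain of stated constraints runs from Ginkgo to Cedar, and none runs from Cedar to Ginkgo either.
So the relative order of Ginkgo and Cedar is not fixed by the given facts.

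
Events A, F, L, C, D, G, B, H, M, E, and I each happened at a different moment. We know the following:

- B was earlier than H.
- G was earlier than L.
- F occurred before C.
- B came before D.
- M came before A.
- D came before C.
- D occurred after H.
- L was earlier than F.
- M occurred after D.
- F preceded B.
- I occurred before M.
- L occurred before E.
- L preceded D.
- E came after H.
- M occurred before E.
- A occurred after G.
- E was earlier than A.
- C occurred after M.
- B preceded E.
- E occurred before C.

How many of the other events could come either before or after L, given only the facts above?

1

Forced before L: G; forced after L: A, B, C, D, E, F, H, and M.
That leaves I with no forced order relative to L — 1.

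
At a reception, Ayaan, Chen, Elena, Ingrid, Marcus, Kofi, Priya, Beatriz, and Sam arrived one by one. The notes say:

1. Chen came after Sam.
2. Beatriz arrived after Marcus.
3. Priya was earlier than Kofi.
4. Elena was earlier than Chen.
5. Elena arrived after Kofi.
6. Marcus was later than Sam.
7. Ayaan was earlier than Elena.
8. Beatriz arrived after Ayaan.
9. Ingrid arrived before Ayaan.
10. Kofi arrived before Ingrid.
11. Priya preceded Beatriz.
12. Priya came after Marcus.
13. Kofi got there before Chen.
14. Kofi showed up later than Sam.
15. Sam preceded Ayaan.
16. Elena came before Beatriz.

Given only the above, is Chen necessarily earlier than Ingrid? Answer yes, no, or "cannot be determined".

no

Tracing the constraints gives Ingrid → Ayaan → Elena → Chen, so Ingrid must come before Chen.
That means Chen cannot be before Ingrid.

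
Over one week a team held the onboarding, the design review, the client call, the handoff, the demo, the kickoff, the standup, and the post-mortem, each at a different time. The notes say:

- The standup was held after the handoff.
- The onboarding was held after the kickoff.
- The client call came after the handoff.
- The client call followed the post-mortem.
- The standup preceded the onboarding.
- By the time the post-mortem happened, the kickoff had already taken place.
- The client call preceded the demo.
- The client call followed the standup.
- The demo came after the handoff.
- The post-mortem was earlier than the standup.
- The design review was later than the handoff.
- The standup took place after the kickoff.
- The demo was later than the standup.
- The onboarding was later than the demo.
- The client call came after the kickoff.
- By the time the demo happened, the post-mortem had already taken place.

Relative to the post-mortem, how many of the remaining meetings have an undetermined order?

Forced before the post-mortem: the kickoff; forced after the post-mortem: the client call, the demo, the onboarding, and the standup.
That leaves the design review and the handoff with no forced order relative to the post-mortem — 2.

2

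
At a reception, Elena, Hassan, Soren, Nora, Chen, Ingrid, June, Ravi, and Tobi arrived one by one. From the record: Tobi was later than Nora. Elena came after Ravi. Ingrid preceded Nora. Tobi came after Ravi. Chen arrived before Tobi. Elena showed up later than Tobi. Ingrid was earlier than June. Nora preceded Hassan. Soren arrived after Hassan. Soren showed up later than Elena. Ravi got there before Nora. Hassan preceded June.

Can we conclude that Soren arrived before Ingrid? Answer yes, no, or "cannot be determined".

no

Tracing the constraints gives Ingrid → Nora → Hassan → Soren, so Ingrid must come before Soren.
That means Soren cannot be before Ingrid.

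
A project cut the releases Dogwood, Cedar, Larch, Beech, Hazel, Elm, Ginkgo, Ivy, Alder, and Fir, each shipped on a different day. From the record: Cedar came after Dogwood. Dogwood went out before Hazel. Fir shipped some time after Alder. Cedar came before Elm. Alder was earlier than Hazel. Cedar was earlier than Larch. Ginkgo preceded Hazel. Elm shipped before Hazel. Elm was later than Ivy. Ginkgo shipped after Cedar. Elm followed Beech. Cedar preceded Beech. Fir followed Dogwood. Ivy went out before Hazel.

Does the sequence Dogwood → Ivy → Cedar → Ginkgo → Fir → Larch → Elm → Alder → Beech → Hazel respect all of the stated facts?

The constraints require Alder before Fir, but in the proposed sequence Fir appears ahead of Alder. That one violation is enough.

no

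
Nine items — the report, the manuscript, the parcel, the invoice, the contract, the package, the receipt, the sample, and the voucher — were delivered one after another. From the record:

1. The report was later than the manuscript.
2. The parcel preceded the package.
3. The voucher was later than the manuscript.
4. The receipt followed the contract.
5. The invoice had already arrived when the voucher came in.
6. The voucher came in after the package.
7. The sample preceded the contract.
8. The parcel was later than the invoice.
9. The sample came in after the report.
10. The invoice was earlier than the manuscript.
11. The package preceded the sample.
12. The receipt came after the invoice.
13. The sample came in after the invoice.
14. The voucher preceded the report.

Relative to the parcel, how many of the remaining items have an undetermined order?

1

Forced before the parcel: the invoice; forced after the parcel: the contract, the package, the receipt, the report, the sample, and the voucher.
That leaves the manuscript with no forced order relative to the parcel — 1.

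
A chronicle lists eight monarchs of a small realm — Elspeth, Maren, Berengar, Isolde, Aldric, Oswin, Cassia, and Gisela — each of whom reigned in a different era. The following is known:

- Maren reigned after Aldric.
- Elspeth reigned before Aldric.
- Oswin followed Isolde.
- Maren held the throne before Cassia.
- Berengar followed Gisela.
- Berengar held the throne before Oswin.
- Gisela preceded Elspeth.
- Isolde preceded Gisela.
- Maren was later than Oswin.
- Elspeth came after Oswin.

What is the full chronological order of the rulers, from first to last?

The constraints fix every adjacent pair, so only one ordering works:
Isolde → Gisela → Berengar → Oswin → Elspeth → Aldric → Maren → Cassia.

Isolde, Gisela, Berengar, Oswin, Elspeth, Aldric, Maren, Cassia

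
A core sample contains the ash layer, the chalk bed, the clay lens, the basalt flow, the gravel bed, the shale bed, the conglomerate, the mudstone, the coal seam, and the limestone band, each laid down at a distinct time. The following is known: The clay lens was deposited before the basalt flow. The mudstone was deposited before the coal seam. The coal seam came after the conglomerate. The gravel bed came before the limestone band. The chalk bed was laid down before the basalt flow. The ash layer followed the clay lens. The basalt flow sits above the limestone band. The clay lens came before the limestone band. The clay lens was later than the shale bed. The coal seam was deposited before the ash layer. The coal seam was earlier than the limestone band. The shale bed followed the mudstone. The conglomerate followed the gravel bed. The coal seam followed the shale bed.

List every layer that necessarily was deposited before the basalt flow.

Directly stated before the basalt flow: the chalk bed, the clay lens, and the limestone band.
The coal seam reaches the basalt flow via the coal seam → the limestone band → the basalt flow.
The conglomerate reaches the basalt flow via the conglomerate → the coal seam → the limestone band → the basalt flow.
The gravel bed reaches the basalt flow via the gravel bed → the limestone band → the basalt flow.
Likewise the mudstone and the shale bed each reach the basalt flow by chaining the stated constraints.
No chain forces the ash layer ahead of the basalt flow.

the chalk bed, the clay lens, the coal seam, the conglomerate, the gravel bed, the limestone band, the mudstone, the shale bed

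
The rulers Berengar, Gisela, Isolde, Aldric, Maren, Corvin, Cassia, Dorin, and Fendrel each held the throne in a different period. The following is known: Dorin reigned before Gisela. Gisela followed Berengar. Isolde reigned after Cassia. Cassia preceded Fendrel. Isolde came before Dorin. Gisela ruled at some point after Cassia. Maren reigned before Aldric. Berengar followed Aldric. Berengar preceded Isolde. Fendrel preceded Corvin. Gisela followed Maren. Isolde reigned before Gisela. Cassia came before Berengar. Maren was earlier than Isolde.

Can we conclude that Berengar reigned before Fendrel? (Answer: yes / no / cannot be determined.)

cannot be determined

No chain of stated constraints runs from Berengar to Fendrel, and none runs from Fendrel to Berengar either.
So the relative order of Berengar and Fendrel is not fixed by the given facts.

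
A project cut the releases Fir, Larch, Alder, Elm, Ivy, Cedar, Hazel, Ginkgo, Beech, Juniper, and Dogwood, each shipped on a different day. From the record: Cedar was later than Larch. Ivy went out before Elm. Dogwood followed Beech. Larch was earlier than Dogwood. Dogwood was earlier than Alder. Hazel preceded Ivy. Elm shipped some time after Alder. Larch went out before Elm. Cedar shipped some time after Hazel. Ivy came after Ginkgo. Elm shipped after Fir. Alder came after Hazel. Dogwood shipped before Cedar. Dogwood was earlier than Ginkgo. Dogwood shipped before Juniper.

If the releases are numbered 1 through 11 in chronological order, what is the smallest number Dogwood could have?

Beech and Larch must both come before Dogwood — 2 forced predecessors.
Nothing else is forced ahead of Dogwood, so its earliest slot is position 2 + 1 = 3.

3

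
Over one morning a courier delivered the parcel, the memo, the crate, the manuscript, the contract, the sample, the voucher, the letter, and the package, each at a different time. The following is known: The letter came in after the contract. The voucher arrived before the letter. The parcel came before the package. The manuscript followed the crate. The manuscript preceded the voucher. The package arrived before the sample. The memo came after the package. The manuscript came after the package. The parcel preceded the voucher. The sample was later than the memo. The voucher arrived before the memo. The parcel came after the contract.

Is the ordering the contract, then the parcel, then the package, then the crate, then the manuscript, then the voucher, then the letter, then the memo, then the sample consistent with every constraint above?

yes

Check each stated constraint against the proposed order — e.g. the package is ahead of the sample; the contract is ahead of the letter. Every pair is in the required order; nothing is violated.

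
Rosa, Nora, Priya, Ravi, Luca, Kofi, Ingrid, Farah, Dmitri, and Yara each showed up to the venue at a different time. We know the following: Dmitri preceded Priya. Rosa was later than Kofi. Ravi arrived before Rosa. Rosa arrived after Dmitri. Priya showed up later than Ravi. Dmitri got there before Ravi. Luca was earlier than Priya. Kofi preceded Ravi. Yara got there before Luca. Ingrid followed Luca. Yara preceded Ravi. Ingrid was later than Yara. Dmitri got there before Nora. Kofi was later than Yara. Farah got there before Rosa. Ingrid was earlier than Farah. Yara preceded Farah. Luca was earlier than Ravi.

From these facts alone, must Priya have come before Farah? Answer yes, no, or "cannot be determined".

cannot be determined

No chain of stated constraints runs from Priya to Farah, and none runs from Farah to Priya either.
So the relative order of Priya and Farah is not fixed by the given facts.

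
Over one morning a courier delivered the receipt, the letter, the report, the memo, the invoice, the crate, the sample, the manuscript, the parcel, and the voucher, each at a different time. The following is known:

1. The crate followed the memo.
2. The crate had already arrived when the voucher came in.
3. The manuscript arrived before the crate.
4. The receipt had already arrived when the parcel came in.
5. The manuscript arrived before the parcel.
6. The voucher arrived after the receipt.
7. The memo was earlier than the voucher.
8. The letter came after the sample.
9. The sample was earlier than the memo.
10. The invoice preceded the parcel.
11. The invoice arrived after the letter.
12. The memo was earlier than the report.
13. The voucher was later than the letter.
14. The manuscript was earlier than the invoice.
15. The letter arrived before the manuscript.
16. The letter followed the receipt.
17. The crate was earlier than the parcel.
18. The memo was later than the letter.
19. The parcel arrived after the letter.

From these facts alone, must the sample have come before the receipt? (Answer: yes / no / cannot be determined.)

No chain of stated constraints runs from the sample to the receipt, and none runs from the receipt to the sample either.
So the relative order of the sample and the receipt is not fixed by the given facts.

cannot be determined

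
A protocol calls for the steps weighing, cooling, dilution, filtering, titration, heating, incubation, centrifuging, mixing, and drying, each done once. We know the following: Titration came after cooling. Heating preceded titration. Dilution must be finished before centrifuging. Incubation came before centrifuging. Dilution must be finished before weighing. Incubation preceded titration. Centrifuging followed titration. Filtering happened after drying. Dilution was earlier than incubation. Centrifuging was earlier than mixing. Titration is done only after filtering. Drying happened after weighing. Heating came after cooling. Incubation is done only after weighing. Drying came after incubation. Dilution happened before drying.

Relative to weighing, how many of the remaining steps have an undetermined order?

Forced before weighing: dilution; forced after weighing: centrifuging, drying, filtering, incubation, mixing, and titration.
That leaves cooling and heating with no forced order relative to weighing — 2.

2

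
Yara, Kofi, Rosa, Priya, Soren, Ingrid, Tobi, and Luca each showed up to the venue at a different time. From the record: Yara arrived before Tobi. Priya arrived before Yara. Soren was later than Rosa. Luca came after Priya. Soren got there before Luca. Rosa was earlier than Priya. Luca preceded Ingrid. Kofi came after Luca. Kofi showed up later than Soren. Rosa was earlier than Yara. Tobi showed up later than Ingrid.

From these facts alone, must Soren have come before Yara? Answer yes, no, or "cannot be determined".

No chain of stated constraints runs from Soren to Yara, and none runs from Yara to Soren either.
So the relative order of Soren and Yara is not fixed by the given facts.

cannot be determined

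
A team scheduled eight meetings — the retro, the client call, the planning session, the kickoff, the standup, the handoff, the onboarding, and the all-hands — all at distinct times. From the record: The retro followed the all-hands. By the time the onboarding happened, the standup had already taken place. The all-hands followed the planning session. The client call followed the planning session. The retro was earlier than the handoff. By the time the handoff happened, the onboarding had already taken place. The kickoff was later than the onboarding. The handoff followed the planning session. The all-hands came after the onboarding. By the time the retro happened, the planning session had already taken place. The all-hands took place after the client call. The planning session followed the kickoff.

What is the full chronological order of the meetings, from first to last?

the standup, the onboarding, the kickoff, the planning session, the client call, the all-hands, the retro, the handoff

The constraints fix every adjacent pair, so only one ordering works:
the standup → the onboarding → the kickoff → the planning session → the client call → the all-hands → the retro → the handoff.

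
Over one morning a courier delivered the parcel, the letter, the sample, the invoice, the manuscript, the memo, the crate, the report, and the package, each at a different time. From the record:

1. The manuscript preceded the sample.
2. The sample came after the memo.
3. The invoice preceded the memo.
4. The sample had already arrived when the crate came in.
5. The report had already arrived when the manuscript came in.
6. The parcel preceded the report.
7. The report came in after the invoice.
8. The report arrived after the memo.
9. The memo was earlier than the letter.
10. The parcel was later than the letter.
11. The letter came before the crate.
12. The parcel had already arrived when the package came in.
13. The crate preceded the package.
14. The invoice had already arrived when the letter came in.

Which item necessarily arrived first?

the invoice

The invoice has a chain of constraints placing it before every other item, so the invoice must be first.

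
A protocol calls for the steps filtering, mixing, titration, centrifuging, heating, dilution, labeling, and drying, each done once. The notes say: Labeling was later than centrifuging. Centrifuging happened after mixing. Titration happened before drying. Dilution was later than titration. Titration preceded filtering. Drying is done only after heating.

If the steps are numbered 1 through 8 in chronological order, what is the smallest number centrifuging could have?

2

Mixing must come before centrifuging — 1 forced predecessor.
Nothing else is forced ahead of centrifuging, so its earliest slot is position 1 + 1 = 2.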